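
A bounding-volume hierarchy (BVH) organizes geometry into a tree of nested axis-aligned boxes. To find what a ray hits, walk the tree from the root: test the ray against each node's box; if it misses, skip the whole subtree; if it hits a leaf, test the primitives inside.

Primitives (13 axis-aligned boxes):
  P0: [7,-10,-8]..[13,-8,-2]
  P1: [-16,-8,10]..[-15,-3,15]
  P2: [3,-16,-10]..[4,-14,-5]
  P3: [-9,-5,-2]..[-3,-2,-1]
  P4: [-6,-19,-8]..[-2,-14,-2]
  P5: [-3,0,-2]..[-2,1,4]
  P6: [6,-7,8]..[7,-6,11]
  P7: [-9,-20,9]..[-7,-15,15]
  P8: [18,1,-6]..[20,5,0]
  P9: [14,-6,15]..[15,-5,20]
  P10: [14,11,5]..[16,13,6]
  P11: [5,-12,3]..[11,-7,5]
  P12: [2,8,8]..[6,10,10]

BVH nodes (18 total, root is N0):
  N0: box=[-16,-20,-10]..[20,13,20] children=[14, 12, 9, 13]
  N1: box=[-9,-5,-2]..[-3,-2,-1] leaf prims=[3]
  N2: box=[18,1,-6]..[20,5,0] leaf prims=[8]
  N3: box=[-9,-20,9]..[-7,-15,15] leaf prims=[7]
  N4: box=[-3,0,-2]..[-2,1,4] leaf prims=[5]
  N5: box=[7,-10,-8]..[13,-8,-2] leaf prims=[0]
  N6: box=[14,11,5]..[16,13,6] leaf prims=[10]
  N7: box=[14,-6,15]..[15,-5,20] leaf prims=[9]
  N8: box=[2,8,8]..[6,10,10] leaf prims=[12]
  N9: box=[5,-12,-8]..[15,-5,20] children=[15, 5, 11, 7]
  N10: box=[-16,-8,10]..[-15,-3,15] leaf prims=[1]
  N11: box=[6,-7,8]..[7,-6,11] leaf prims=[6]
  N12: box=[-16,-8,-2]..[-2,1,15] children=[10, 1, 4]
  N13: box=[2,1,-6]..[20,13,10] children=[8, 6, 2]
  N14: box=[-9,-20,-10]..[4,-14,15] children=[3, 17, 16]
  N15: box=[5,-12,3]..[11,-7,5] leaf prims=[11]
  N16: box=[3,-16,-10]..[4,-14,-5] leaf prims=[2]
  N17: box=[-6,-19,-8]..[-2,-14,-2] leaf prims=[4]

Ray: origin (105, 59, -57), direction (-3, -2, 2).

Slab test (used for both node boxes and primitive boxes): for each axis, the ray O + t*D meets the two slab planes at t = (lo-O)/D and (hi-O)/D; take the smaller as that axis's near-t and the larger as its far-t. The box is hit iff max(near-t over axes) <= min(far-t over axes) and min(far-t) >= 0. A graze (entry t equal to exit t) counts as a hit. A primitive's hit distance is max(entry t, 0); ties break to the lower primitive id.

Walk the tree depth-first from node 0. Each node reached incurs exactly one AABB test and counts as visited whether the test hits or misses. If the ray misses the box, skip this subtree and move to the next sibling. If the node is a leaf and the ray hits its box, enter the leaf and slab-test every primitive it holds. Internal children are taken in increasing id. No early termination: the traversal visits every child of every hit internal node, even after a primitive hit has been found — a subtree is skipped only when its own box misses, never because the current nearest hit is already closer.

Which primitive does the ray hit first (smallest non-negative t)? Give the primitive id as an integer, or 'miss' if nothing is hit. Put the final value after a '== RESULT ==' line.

Walk:
N0 x:[85/3,121/3] y:[23,79/2] z:[47/2,77/2] -> hit [85/3,77/2], descend [9, 12, 13, 14]
  N9 x:[30,100/3] y:[32,71/2] z:[49/2,77/2] -> hit [32,100/3], descend [5, 7, 11, 15]
    N5 x:[92/3,98/3] y:[67/2,69/2] z:[49/2,55/2] -> miss, prune
    N7 x:[30,91/3] y:[32,65/2] z:[36,77/2] -> miss, prune
    N11 x:[98/3,33] y:[65/2,33] z:[65/2,34] -> hit [98/3,33] leaf, test {P6@t=98/3}
    N15 x:[94/3,100/3] y:[33,71/2] z:[30,31] -> miss, prune
  N12 x:[107/3,121/3] y:[29,67/2] z:[55/2,36] -> miss, prune
  N13 x:[85/3,103/3] y:[23,29] z:[51/2,67/2] -> hit [85/3,29], descend [2, 6, 8]
    N2 x:[85/3,29] y:[27,29] z:[51/2,57/2] -> hit [85/3,57/2] leaf, test {P8@t=85/3}
    N6 x:[89/3,91/3] y:[23,24] z:[31,63/2] -> miss, prune
    N8 x:[33,103/3] y:[49/2,51/2] z:[65/2,67/2] -> miss, prune
  N14 x:[101/3,38] y:[73/2,79/2] z:[47/2,36] -> miss, prune

Visited [0, 9, 5, 7, 11, 15, 12, 13, 2, 6, 8, 14]. Tests: 12 box, 2 leaf. Nearest: P8.

== RESULT ==
8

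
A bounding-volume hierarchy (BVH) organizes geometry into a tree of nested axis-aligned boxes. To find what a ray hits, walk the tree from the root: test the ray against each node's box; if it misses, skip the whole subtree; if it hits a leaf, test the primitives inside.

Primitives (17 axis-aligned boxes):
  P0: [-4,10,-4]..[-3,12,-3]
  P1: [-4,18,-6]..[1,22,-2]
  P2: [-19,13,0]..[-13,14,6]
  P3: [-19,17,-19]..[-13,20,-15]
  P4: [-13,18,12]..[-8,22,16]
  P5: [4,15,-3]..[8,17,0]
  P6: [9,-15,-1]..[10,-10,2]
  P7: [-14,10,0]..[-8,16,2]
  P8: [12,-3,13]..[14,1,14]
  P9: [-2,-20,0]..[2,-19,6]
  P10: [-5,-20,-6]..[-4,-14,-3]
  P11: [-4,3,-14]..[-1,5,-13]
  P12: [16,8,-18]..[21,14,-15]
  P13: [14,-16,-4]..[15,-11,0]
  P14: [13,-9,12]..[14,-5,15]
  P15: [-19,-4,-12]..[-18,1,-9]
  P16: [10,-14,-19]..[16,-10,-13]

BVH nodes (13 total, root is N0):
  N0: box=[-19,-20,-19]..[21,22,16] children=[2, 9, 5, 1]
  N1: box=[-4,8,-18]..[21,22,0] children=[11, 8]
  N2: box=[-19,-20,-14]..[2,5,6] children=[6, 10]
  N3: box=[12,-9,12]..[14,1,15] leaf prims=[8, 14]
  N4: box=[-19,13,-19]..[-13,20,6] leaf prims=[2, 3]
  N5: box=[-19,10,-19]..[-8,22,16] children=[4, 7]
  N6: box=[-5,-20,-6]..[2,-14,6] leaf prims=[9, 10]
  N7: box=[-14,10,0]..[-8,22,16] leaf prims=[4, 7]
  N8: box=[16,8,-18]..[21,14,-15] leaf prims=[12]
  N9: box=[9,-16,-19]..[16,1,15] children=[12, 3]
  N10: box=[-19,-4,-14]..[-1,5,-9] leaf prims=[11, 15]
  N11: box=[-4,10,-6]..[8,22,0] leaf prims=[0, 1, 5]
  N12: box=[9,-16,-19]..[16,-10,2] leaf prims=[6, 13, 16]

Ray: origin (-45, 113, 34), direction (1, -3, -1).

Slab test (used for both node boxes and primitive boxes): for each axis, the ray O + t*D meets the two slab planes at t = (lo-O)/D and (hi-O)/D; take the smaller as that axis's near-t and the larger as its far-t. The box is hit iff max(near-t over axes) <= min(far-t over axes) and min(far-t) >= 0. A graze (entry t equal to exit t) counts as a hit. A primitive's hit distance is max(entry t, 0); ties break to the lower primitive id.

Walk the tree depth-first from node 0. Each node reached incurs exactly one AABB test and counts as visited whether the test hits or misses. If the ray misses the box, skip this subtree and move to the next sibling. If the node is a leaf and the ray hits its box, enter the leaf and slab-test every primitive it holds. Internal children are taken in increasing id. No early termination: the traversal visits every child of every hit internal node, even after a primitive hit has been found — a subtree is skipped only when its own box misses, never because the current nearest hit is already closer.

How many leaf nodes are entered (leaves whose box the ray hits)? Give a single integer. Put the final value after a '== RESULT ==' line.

Traverse from the root:
N0 x:[26,66] y:[91/3,133/3] z:[18,53] -> hit [91/3,133/3], descend [1, 2, 5, 9]
  N1 x:[41,66] y:[91/3,35] z:[34,52] -> miss, prune
  N2 x:[26,47] y:[36,133/3] z:[28,48] -> hit [36,133/3], descend [6, 10]
    N6 x:[40,47] y:[127/3,133/3] z:[28,40] -> miss, prune
    N10 x:[26,44] y:[36,39] z:[43,48] -> miss, prune
  N5 x:[26,37] y:[91/3,103/3] z:[18,53] -> hit [91/3,103/3], descend [4, 7]
    N4 x:[26,32] y:[31,100/3] z:[28,53] -> hit [31,32] leaf, test {P2(miss), P3(miss)}
    N7 x:[31,37] y:[91/3,103/3] z:[18,34] -> hit [31,34] leaf, test {P4(miss), P7@t=97/3}
  N9 x:[54,61] y:[112/3,43] z:[19,53] -> miss, prune

Summary -> nodes [0, 1, 2, 6, 10, 5, 4, 7, 9]; box-tests=9; leaf-entries=2; first=P7

== RESULT ==
2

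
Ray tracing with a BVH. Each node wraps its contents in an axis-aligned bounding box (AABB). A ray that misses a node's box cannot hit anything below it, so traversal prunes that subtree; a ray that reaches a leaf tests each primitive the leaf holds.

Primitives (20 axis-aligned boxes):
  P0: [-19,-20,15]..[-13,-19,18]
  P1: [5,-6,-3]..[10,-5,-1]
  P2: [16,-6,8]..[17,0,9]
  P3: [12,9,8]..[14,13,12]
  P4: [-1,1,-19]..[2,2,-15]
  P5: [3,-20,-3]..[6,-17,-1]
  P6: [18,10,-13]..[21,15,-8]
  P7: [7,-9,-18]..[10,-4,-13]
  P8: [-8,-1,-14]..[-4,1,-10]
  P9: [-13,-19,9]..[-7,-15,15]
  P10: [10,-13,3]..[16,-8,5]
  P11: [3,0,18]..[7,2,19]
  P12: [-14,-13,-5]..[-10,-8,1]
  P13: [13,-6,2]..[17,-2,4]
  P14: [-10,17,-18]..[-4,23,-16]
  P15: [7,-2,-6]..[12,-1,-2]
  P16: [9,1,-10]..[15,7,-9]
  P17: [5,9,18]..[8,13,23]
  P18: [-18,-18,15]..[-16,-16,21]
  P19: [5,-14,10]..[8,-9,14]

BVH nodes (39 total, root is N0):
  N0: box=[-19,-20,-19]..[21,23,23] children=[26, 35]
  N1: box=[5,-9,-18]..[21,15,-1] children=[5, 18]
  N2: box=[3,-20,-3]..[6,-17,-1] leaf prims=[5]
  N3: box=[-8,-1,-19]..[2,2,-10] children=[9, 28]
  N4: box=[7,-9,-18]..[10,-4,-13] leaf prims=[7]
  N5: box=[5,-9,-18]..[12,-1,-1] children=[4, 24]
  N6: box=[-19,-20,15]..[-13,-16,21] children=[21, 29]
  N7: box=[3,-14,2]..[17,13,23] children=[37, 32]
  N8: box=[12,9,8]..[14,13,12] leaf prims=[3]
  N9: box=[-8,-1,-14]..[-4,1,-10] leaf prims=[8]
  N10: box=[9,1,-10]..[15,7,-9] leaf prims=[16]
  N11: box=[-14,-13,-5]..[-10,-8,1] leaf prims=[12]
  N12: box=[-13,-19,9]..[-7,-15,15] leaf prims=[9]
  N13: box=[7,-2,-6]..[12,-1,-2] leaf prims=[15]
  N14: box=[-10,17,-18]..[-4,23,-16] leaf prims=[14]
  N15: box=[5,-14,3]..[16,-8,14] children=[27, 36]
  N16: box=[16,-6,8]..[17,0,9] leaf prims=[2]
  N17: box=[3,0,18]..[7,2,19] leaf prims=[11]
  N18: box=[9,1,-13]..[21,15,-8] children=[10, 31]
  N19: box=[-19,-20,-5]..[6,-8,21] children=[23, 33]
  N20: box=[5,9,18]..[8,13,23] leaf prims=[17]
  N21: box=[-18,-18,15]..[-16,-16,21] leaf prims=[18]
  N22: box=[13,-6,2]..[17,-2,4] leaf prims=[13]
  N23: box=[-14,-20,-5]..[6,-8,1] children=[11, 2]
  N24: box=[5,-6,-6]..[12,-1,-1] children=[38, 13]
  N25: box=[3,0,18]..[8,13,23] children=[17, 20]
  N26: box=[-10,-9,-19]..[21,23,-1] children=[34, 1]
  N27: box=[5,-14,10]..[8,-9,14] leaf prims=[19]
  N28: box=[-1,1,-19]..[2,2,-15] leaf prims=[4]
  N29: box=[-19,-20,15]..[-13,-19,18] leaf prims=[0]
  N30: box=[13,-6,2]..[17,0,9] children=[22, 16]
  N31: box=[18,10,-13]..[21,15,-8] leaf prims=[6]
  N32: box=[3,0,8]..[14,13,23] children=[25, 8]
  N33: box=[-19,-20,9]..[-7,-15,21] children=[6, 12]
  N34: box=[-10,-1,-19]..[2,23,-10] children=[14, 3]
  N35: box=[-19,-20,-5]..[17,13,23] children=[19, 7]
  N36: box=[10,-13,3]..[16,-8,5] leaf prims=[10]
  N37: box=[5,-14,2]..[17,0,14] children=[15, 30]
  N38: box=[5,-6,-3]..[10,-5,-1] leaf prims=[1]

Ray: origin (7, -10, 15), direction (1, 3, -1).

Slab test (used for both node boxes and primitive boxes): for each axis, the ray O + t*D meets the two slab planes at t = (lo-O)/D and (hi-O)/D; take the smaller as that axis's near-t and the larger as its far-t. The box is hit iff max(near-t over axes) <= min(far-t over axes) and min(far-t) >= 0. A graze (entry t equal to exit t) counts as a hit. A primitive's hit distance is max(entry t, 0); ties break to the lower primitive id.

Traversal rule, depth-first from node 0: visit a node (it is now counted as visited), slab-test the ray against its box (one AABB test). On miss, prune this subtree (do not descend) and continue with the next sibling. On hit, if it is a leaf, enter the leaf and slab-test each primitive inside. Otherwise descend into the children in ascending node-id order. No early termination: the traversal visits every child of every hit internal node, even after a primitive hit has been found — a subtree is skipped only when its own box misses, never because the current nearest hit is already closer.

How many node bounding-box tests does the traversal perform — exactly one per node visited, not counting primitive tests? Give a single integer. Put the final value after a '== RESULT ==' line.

Trace the traversal:
N0 x:[-26,14] y:[-10/3,11] z:[-8,34] -> hit [-10/3,11], descend [26, 35]
  N26 x:[-17,14] y:[1/3,11] z:[16,34] -> miss, prune
  N35 x:[-26,10] y:[-10/3,23/3] z:[-8,20] -> hit [-10/3,23/3], descend [7, 19]
    N7 x:[-4,10] y:[-4/3,23/3] z:[-8,13] -> hit [-4/3,23/3], descend [32, 37]
      N32 x:[-4,7] y:[10/3,23/3] z:[-8,7] -> hit [10/3,7], descend [8, 25]
        N8 x:[5,7] y:[19/3,23/3] z:[3,7] -> hit [19/3,7] leaf, test {P3@t=19/3}
        N25 x:[-4,1] y:[10/3,23/3] z:[-8,-3] -> miss, prune
      N37 x:[-2,10] y:[-4/3,10/3] z:[1,13] -> hit [1,10/3], descend [15, 30]
        N15 x:[-2,9] y:[-4/3,2/3] z:[1,12] -> miss, prune
        N30 x:[6,10] y:[4/3,10/3] z:[6,13] -> miss, prune
    N19 x:[-26,-1] y:[-10/3,2/3] z:[-6,20] -> miss, prune

order=[0, 26, 35, 7, 32, 8, 25, 37, 15, 30, 19]  |boxes|=11  |leaves|=1  hit=P3

== RESULT ==
11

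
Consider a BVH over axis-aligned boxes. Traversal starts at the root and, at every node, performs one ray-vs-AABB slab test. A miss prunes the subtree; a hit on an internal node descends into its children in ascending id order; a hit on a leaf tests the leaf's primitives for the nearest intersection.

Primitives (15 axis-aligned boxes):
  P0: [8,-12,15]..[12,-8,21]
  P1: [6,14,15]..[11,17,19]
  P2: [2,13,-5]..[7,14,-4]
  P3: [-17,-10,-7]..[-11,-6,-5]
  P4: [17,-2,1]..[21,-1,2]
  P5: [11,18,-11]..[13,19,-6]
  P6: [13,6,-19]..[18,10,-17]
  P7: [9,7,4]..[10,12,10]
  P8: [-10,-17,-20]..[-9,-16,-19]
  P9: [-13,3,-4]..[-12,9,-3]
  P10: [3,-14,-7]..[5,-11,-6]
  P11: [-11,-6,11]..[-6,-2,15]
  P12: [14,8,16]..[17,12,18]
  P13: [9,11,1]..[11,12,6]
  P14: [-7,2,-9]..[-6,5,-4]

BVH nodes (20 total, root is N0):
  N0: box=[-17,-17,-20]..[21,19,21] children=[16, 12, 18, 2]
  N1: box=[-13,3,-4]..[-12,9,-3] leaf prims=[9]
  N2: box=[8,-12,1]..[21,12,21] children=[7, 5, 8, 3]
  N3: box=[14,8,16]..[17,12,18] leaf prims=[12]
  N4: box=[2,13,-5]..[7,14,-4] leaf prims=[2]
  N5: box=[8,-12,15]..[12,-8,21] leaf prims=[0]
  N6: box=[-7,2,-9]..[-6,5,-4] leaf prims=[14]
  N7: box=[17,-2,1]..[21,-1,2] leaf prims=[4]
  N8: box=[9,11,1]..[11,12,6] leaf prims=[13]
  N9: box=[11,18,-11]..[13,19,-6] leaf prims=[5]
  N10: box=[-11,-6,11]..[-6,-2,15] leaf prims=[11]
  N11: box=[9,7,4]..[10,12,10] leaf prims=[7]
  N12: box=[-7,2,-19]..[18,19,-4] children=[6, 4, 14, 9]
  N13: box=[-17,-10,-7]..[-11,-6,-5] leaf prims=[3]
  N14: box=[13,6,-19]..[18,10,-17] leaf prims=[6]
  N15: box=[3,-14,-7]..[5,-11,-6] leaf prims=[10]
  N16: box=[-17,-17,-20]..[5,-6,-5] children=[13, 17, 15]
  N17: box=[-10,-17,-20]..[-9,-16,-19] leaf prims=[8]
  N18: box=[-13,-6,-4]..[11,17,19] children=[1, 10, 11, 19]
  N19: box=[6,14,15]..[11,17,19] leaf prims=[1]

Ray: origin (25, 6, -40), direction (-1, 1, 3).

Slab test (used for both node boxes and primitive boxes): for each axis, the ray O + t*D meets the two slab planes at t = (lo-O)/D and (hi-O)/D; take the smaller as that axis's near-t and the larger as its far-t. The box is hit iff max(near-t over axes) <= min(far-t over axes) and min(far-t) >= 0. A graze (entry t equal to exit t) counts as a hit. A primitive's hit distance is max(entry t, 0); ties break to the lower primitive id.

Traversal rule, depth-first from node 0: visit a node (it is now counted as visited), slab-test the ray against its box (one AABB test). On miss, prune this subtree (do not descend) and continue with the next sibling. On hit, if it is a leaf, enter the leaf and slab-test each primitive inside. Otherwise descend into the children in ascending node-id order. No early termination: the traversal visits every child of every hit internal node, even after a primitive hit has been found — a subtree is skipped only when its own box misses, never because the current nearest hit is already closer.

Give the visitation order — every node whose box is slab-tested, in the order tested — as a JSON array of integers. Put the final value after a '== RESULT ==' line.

Traverse from the root:
N0 x:[4,42] y:[-23,13] z:[20/3,61/3] -> hit [20/3,13], descend [2, 12, 16, 18]
  N2 x:[4,17] y:[-18,6] z:[41/3,61/3] -> miss, prune
  N12 x:[7,32] y:[-4,13] z:[7,12] -> hit [7,12], descend [4, 6, 9, 14]
    N4 x:[18,23] y:[7,8] z:[35/3,12] -> miss, prune
    N6 x:[31,32] y:[-4,-1] z:[31/3,12] -> miss, prune
    N9 x:[12,14] y:[12,13] z:[29/3,34/3] -> miss, prune
    N14 x:[7,12] y:[0,4] z:[7,23/3] -> miss, prune
  N16 x:[20,42] y:[-23,-12] z:[20/3,35/3] -> miss, prune
  N18 x:[14,38] y:[-12,11] z:[12,59/3] -> miss, prune

9 AABB tests over nodes [0, 2, 12, 4, 6, 9, 14, 16, 18]; 0 leaves entered; closest miss.

== RESULT ==
[0, 2, 12, 4, 6, 9, 14, 16, 18]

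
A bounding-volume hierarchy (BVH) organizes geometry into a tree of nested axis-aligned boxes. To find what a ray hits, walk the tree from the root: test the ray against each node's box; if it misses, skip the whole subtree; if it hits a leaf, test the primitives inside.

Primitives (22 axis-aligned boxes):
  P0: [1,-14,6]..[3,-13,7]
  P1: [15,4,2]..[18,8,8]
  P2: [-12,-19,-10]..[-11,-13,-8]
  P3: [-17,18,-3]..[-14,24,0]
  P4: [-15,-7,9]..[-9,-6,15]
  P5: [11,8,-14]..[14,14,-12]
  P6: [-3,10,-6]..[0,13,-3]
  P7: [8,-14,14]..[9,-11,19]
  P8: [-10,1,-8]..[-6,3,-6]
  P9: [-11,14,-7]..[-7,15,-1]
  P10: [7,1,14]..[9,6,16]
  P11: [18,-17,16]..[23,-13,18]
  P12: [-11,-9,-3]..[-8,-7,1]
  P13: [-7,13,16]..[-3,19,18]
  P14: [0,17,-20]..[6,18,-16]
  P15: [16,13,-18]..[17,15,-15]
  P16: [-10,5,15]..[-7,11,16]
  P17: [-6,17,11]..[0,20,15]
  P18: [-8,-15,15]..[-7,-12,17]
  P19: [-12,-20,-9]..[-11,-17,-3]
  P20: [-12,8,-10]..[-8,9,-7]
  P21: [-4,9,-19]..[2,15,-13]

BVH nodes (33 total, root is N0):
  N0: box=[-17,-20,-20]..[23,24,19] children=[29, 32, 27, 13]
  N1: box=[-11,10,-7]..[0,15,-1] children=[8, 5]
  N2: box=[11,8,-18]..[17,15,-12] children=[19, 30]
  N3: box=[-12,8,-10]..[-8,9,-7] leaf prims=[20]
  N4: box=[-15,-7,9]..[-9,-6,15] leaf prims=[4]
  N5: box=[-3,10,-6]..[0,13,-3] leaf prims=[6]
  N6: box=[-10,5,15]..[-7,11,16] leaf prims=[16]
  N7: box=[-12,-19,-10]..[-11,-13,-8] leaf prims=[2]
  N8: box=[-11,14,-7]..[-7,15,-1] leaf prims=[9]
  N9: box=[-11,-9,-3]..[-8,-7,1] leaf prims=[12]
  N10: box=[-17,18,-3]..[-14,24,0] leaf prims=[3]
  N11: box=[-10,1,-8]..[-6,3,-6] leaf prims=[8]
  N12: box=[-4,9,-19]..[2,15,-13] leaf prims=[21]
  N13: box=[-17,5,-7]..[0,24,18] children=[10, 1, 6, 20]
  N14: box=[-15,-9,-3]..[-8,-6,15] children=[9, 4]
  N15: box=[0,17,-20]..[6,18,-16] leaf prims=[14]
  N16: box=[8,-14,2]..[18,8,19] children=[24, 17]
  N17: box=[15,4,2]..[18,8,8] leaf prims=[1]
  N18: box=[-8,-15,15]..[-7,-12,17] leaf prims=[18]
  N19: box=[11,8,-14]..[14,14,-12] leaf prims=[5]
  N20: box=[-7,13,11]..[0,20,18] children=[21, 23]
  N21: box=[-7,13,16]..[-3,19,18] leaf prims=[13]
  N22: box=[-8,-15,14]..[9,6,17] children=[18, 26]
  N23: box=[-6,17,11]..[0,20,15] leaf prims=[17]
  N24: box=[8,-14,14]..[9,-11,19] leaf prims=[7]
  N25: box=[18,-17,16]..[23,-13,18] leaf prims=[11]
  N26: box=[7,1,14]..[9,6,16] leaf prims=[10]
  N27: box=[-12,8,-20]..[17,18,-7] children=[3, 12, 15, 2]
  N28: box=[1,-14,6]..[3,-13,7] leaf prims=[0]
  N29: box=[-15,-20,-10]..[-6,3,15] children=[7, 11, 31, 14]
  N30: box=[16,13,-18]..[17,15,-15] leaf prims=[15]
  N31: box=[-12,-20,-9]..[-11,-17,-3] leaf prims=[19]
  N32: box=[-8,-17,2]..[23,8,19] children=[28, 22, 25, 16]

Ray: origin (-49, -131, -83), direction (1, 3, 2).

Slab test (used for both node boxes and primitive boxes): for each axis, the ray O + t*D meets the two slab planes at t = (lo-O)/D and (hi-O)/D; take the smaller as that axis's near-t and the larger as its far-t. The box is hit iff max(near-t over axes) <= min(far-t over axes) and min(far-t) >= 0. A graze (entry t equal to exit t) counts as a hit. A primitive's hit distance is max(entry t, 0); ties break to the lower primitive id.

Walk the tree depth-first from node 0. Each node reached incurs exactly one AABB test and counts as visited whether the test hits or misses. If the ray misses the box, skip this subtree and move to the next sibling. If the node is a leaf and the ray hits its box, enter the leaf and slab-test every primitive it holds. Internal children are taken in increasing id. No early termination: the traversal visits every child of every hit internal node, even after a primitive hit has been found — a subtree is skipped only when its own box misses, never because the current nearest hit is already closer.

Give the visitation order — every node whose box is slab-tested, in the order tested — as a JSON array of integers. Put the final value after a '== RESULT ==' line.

Walk:
N0 x:[32,72] y:[37,155/3] z:[63/2,51] -> hit [37,51], descend [13, 27, 29, 32]
  N13 x:[32,49] y:[136/3,155/3] z:[38,101/2] -> hit [136/3,49], descend [1, 6, 10, 20]
    N1 x:[38,49] y:[47,146/3] z:[38,41] -> miss, prune
    N6 x:[39,42] y:[136/3,142/3] z:[49,99/2] -> miss, prune
    N10 x:[32,35] y:[149/3,155/3] z:[40,83/2] -> miss, prune
    N20 x:[42,49] y:[48,151/3] z:[47,101/2] -> hit [48,49], descend [21, 23]
      N21 x:[42,46] y:[48,50] z:[99/2,101/2] -> miss, prune
      N23 x:[43,49] y:[148/3,151/3] z:[47,49] -> miss, prune
  N27 x:[37,66] y:[139/3,149/3] z:[63/2,38] -> miss, prune
  N29 x:[34,43] y:[37,134/3] z:[73/2,49] -> hit [37,43], descend [7, 11, 14, 31]
    N7 x:[37,38] y:[112/3,118/3] z:[73/2,75/2] -> hit [112/3,75/2] leaf, test {P2@t=112/3}
    N11 x:[39,43] y:[44,134/3] z:[75/2,77/2] -> miss, prune
    N14 x:[34,41] y:[122/3,125/3] z:[40,49] -> hit [122/3,41], descend [4, 9]
      N4 x:[34,40] y:[124/3,125/3] z:[46,49] -> miss, prune
      N9 x:[38,41] y:[122/3,124/3] z:[40,42] -> hit [122/3,41] leaf, test {P12@t=122/3}
    N31 x:[37,38] y:[37,38] z:[37,40] -> hit [37,38] leaf, test {P19@t=37}
  N32 x:[41,72] y:[38,139/3] z:[85/2,51] -> hit [85/2,139/3], descend [16, 22, 25, 28]
    N16 x:[57,67] y:[39,139/3] z:[85/2,51] -> miss, prune
    N22 x:[41,58] y:[116/3,137/3] z:[97/2,50] -> miss, prune
    N25 x:[67,72] y:[38,118/3] z:[99/2,101/2] -> miss, prune
    N28 x:[50,52] y:[39,118/3] z:[89/2,45] -> miss, prune

Visited [0, 13, 1, 6, 10, 20, 21, 23, 27, 29, 7, 11, 14, 4, 9, 31, 32, 16, 22, 25, 28]. Tests: 21 box, 3 leaf. Nearest: P19.

== RESULT ==
[0, 13, 1, 6, 10, 20, 21, 23, 27, 29, 7, 11, 14, 4, 9, 31, 32, 16, 22, 25, 28]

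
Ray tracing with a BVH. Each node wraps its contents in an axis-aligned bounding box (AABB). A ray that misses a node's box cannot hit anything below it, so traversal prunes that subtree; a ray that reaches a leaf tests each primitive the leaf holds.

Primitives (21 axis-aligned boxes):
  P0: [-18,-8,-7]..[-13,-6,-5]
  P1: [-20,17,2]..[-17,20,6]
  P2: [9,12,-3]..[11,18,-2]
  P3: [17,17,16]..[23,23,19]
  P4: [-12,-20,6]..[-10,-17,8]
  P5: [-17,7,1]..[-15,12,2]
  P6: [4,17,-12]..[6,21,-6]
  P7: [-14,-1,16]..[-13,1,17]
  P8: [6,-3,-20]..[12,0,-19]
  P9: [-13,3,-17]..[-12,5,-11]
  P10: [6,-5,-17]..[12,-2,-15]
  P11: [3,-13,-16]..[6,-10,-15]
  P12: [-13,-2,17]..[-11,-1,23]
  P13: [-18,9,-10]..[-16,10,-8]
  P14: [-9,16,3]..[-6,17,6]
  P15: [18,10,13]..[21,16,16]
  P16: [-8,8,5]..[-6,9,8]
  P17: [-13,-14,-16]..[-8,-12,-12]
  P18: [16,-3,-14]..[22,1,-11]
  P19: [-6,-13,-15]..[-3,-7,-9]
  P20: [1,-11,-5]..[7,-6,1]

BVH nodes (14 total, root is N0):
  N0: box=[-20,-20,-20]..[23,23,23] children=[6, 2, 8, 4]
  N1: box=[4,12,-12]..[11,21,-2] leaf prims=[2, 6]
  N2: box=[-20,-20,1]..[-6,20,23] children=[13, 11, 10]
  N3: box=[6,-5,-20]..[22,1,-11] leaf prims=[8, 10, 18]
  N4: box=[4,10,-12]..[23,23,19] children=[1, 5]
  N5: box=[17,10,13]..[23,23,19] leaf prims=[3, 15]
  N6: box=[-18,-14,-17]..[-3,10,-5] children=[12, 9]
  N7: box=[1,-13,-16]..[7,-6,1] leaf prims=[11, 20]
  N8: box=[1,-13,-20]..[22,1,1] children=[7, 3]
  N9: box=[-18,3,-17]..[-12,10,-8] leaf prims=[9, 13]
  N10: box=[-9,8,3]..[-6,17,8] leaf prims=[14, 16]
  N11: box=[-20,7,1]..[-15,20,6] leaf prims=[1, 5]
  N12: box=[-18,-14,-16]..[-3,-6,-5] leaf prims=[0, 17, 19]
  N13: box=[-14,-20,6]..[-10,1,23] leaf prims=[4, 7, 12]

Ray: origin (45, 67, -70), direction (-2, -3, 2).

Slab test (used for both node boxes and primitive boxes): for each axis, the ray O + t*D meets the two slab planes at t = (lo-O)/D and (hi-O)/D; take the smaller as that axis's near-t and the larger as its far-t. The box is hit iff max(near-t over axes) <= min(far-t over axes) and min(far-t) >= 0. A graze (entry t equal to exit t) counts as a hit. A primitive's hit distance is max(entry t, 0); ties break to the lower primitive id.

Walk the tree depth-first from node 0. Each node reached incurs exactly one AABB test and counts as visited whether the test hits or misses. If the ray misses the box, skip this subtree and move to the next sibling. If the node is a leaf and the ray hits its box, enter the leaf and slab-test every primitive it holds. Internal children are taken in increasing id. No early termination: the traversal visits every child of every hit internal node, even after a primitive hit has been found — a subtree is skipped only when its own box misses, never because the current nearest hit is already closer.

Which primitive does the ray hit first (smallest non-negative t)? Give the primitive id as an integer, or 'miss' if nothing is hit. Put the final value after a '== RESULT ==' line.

Trace the traversal:
N0 x:[11,65/2] y:[44/3,29] z:[25,93/2] -> hit [25,29], descend [2, 4, 6, 8]
  N2 x:[51/2,65/2] y:[47/3,29] z:[71/2,93/2] -> miss, prune
  N4 x:[11,41/2] y:[44/3,19] z:[29,89/2] -> miss, prune
  N6 x:[24,63/2] y:[19,27] z:[53/2,65/2] -> hit [53/2,27], descend [9, 12]
    N9 x:[57/2,63/2] y:[19,64/3] z:[53/2,31] -> miss, prune
    N12 x:[24,63/2] y:[73/3,27] z:[27,65/2] -> hit [27,27] leaf, test {P0(miss), P17@t=27, P19(miss)}
  N8 x:[23/2,22] y:[22,80/3] z:[25,71/2] -> miss, prune

Summary -> nodes [0, 2, 4, 6, 9, 12, 8]; box-tests=7; leaf-entries=1; first=P17

== RESULT ==
17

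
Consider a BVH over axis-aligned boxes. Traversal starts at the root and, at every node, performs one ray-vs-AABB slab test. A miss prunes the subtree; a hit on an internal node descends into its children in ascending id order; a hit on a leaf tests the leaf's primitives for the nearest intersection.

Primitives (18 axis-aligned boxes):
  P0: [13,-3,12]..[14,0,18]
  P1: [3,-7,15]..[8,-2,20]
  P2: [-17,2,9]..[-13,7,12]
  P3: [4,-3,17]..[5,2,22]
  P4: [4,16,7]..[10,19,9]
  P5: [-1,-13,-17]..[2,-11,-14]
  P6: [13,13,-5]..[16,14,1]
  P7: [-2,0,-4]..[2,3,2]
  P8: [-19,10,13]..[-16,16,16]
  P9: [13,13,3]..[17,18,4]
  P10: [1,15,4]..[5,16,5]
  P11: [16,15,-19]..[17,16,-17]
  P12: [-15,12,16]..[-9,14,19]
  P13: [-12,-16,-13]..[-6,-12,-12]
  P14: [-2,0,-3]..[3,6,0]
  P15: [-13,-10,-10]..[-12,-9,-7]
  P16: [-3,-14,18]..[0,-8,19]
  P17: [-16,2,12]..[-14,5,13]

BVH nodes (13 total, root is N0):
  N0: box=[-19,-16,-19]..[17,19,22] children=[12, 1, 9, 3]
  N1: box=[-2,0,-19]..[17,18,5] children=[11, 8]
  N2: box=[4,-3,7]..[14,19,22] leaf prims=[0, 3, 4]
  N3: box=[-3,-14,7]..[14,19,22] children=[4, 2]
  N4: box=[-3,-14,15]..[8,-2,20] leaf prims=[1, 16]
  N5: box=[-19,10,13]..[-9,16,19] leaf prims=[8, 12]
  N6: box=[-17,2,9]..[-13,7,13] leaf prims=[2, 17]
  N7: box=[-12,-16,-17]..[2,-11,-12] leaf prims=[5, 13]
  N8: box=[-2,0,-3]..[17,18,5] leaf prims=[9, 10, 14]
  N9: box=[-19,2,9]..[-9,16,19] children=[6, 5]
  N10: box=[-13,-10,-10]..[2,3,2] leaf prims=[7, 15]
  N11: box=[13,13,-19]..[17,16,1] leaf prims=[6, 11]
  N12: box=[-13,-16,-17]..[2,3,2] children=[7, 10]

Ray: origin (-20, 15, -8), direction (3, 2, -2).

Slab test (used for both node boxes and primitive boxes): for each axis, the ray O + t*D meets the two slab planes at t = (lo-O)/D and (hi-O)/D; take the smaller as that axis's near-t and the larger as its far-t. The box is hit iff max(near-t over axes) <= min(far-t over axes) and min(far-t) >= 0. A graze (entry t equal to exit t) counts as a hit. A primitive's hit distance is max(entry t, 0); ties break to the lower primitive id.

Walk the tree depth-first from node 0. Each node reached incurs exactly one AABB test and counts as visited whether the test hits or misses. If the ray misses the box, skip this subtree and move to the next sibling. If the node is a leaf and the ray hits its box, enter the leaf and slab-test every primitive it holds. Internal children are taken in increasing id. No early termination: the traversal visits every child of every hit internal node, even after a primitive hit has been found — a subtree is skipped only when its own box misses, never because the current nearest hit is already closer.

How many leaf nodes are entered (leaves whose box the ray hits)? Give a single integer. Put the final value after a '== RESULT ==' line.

Traverse from the root:
N0 x:[1/3,37/3] y:[-31/2,2] z:[-15,11/2] -> hit [1/3,2], descend [1, 3, 9, 12]
  N1 x:[6,37/3] y:[-15/2,3/2] z:[-13/2,11/2] -> miss, prune
  N3 x:[17/3,34/3] y:[-29/2,2] z:[-15,-15/2] -> miss, prune
  N9 x:[1/3,11/3] y:[-13/2,1/2] z:[-27/2,-17/2] -> miss, prune
  N12 x:[7/3,22/3] y:[-31/2,-6] z:[-5,9/2] -> miss, prune

order=[0, 1, 3, 9, 12]  |boxes|=5  |leaves|=0  hit=miss

== RESULT ==
0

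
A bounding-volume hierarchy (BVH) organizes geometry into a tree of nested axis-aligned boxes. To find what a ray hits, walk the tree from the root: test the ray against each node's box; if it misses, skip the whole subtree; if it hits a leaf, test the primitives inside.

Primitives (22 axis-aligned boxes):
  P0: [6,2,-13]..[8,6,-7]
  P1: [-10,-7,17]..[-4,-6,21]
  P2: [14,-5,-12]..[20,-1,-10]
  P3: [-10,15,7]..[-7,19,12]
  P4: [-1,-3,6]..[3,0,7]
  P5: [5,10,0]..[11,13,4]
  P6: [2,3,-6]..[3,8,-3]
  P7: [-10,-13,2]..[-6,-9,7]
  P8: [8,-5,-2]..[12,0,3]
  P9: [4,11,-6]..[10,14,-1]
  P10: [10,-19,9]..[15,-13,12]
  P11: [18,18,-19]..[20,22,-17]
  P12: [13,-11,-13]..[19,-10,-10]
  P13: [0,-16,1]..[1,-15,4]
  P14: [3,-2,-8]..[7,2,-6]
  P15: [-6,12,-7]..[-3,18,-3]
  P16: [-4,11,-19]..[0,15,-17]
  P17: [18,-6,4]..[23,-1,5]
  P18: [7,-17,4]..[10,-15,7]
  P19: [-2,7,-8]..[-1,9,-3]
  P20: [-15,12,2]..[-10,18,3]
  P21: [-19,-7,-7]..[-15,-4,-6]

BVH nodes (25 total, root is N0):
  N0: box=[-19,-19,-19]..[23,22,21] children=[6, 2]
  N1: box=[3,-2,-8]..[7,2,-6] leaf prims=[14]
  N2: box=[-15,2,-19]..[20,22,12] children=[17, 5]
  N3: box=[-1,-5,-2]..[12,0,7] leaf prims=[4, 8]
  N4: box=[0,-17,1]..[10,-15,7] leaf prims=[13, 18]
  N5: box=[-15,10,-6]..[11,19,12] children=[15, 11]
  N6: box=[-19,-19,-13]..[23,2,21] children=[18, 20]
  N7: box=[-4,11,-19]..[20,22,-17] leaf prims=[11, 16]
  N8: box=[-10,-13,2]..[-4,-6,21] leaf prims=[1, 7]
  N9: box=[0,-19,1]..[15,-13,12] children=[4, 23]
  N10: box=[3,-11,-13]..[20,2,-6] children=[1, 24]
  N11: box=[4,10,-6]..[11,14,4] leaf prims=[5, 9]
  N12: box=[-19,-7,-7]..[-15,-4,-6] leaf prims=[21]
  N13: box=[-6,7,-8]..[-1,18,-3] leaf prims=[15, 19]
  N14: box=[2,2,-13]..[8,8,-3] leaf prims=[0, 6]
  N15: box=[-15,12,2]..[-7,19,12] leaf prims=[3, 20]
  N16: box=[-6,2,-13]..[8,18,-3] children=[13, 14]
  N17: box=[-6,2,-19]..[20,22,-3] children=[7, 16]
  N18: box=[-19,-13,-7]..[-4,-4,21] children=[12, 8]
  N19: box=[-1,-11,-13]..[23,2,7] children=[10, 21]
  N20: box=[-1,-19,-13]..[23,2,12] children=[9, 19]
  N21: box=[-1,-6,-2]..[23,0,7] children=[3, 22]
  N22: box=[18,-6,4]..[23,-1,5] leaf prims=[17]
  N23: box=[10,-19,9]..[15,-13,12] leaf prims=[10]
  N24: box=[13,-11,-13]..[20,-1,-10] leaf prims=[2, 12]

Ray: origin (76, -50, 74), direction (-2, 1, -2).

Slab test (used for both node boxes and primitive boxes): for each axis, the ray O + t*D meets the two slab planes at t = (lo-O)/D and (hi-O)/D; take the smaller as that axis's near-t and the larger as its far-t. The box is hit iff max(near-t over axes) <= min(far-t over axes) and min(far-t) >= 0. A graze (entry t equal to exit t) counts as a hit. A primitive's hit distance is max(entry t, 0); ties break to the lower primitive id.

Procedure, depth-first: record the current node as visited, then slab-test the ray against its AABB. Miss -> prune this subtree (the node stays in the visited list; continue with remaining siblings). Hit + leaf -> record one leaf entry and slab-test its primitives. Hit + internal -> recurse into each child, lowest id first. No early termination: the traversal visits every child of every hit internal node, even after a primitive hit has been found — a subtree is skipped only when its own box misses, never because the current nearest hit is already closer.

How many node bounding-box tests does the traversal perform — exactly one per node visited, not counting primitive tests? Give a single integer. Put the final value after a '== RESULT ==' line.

Traverse from the root:
N0 x:[53/2,95/2] y:[31,72] z:[53/2,93/2] -> hit [31,93/2], descend [2, 6]
  N2 x:[28,91/2] y:[52,72] z:[31,93/2] -> miss, prune
  N6 x:[53/2,95/2] y:[31,52] z:[53/2,87/2] -> hit [31,87/2], descend [18, 20]
    N18 x:[40,95/2] y:[37,46] z:[53/2,81/2] -> hit [40,81/2], descend [8, 12]
      N8 x:[40,43] y:[37,44] z:[53/2,36] -> miss, prune
      N12 x:[91/2,95/2] y:[43,46] z:[40,81/2] -> miss, prune
    N20 x:[53/2,77/2] y:[31,52] z:[31,87/2] -> hit [31,77/2], descend [9, 19]
      N9 x:[61/2,38] y:[31,37] z:[31,73/2] -> hit [31,73/2], descend [4, 23]
        N4 x:[33,38] y:[33,35] z:[67/2,73/2] -> hit [67/2,35] leaf, test {P13(miss), P18@t=67/2}
        N23 x:[61/2,33] y:[31,37] z:[31,65/2] -> hit [31,65/2] leaf, test {P10@t=31}
      N19 x:[53/2,77/2] y:[39,52] z:[67/2,87/2] -> miss, prune

11 AABB tests over nodes [0, 2, 6, 18, 8, 12, 20, 9, 4, 23, 19]; 2 leaves entered; closest P10.

== RESULT ==
11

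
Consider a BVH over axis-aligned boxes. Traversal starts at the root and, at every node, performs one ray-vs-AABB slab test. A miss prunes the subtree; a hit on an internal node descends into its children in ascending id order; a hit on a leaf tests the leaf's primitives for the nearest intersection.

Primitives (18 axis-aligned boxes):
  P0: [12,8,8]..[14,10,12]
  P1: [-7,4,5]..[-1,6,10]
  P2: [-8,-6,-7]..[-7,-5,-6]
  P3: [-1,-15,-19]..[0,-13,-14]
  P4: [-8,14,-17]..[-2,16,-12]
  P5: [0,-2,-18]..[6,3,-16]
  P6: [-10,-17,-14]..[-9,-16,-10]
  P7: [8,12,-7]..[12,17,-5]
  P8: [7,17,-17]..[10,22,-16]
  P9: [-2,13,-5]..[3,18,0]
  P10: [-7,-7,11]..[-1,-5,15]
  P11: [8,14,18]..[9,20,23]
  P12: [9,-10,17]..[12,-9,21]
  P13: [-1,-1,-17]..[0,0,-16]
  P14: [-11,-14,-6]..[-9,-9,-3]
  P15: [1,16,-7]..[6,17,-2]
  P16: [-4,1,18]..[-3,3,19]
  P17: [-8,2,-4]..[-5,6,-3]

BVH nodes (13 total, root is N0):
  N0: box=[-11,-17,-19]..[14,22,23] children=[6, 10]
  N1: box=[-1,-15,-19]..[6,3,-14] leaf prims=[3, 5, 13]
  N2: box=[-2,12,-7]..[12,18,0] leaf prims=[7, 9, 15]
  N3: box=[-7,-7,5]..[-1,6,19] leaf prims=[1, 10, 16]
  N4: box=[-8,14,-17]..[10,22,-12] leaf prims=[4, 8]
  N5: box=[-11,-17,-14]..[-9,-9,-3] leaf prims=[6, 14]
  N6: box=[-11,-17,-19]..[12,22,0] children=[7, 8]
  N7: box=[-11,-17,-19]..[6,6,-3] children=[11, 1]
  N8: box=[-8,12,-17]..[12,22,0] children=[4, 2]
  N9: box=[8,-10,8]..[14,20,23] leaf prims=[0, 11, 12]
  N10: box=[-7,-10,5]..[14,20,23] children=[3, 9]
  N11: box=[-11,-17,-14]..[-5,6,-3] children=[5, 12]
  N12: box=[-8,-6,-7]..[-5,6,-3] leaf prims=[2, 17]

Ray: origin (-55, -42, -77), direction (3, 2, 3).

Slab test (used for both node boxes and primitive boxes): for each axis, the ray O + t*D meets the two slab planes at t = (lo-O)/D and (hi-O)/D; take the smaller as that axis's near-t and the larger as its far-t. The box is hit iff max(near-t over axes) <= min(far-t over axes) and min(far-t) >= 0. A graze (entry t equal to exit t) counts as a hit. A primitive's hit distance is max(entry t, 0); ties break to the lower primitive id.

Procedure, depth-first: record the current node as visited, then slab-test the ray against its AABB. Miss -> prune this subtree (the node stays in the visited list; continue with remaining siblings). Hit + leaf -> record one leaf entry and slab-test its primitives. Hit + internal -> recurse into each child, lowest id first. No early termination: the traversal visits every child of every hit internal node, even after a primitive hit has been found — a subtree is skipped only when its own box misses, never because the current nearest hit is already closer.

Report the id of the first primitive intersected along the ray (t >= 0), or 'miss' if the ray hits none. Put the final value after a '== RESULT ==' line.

Walk:
N0 x:[44/3,23] y:[25/2,32] z:[58/3,100/3] -> hit [58/3,23], descend [6, 10]
  N6 x:[44/3,67/3] y:[25/2,32] z:[58/3,77/3] -> hit [58/3,67/3], descend [7, 8]
    N7 x:[44/3,61/3] y:[25/2,24] z:[58/3,74/3] -> hit [58/3,61/3], descend [1, 11]
      N1 x:[18,61/3] y:[27/2,45/2] z:[58/3,21] -> hit [58/3,61/3] leaf, test {P3(miss), P5@t=20, P13(miss)}
      N11 x:[44/3,50/3] y:[25/2,24] z:[21,74/3] -> miss, prune
    N8 x:[47/3,67/3] y:[27,32] z:[20,77/3] -> miss, prune
  N10 x:[16,23] y:[16,31] z:[82/3,100/3] -> miss, prune

Summary -> nodes [0, 6, 7, 1, 11, 8, 10]; box-tests=7; leaf-entries=1; first=P5

== RESULT ==
5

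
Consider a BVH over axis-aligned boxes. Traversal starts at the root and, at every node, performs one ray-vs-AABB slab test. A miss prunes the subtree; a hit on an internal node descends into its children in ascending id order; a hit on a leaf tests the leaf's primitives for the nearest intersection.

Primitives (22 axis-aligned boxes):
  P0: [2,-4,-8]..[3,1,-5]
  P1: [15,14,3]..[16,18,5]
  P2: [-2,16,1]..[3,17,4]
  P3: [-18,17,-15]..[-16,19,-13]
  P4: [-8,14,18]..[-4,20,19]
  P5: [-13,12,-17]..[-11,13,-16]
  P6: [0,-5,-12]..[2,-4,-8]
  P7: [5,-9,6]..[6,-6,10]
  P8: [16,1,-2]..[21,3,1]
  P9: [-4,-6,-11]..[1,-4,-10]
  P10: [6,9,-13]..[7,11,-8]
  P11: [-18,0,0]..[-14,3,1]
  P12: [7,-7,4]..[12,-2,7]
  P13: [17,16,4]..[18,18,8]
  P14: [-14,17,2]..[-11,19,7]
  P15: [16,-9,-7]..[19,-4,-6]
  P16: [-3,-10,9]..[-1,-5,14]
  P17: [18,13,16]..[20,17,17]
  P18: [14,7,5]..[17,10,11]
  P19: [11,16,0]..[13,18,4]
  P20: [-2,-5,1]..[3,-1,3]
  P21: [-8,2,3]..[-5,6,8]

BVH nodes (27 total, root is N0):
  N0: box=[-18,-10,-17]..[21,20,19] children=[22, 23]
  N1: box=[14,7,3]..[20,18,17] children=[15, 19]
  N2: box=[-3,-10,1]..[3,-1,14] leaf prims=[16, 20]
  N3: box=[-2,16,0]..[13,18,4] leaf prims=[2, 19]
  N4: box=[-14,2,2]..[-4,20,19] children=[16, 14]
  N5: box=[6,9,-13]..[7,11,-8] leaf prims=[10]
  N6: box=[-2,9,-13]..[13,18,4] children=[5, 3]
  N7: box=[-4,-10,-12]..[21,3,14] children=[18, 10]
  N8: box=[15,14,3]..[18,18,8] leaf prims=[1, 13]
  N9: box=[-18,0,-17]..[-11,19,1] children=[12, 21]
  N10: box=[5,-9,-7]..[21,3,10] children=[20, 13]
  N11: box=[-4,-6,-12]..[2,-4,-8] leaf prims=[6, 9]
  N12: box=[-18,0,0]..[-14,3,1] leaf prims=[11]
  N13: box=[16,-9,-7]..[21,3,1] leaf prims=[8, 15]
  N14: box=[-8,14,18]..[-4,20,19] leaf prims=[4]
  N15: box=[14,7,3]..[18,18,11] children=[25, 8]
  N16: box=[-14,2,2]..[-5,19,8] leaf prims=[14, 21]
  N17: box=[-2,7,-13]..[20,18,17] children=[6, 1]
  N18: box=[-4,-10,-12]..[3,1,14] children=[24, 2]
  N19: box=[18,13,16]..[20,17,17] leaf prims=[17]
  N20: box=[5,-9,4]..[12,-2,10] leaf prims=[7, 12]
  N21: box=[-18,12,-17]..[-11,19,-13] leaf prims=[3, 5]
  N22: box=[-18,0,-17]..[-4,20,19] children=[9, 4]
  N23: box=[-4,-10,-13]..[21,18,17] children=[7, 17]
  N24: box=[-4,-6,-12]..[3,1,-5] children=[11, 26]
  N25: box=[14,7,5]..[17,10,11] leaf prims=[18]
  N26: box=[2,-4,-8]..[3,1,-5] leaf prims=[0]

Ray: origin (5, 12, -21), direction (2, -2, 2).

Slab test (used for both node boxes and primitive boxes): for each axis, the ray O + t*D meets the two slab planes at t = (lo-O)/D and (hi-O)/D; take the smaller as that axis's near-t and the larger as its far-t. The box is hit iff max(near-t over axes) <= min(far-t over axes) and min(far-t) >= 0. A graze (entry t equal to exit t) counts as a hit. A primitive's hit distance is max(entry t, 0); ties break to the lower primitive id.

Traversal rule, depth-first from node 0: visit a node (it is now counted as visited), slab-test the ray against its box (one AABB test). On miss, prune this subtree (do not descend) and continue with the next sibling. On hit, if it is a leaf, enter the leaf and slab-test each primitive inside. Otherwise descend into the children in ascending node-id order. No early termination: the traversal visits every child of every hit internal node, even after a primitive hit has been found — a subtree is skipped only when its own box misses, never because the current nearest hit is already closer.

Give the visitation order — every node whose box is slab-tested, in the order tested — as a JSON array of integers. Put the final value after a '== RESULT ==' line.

Trace the traversal:
N0 x:[-23/2,8] y:[-4,11] z:[2,20] -> hit [2,8], descend [22, 23]
  N22 x:[-23/2,-9/2] y:[-4,6] z:[2,20] -> miss, prune
  N23 x:[-9/2,8] y:[-3,11] z:[4,19] -> hit [4,8], descend [7, 17]
    N7 x:[-9/2,8] y:[9/2,11] z:[9/2,35/2] -> hit [9/2,8], descend [10, 18]
      N10 x:[0,8] y:[9/2,21/2] z:[7,31/2] -> hit [7,8], descend [13, 20]
        N13 x:[11/2,8] y:[9/2,21/2] z:[7,11] -> hit [7,8] leaf, test {P8(miss), P15(miss)}
        N20 x:[0,7/2] y:[7,21/2] z:[25/2,31/2] -> miss, prune
      N18 x:[-9/2,-1] y:[11/2,11] z:[9/2,35/2] -> miss, prune
    N17 x:[-7/2,15/2] y:[-3,5/2] z:[4,19] -> miss, prune

order=[0, 22, 23, 7, 10, 13, 20, 18, 17]  |boxes|=9  |leaves|=1  hit=miss

== RESULT ==
[0, 22, 23, 7, 10, 13, 20, 18, 17]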